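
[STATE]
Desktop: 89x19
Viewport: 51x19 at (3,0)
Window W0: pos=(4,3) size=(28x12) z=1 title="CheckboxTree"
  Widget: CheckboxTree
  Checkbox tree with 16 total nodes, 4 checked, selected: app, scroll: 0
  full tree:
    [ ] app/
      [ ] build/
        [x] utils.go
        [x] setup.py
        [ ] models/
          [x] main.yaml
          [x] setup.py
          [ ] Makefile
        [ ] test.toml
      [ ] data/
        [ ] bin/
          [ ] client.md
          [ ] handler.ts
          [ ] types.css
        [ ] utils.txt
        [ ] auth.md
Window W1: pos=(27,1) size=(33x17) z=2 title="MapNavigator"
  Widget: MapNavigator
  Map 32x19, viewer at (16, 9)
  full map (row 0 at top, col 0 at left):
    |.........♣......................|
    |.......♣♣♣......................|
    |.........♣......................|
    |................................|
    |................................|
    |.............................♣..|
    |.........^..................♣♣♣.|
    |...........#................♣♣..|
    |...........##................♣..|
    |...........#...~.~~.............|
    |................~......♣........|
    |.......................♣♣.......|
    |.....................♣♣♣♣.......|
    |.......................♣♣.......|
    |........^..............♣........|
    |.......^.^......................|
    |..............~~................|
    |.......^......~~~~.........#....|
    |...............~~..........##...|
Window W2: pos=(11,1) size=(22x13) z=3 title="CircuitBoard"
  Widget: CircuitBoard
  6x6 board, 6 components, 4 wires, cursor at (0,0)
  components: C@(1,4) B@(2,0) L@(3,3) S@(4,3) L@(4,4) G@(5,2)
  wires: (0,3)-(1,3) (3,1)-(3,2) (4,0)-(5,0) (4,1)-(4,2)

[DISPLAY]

                                                   
        ┏━━━━━━━━━━━━━━━━━━━━┓━━━━━━━━━━━━━━━━━━━━━
        ┃ CircuitBoard       ┃avigator             
 ┏━━━━━━┠────────────────────┨─────────────────────
 ┃ Check┃   0 1 2 3 4 5      ┃.....................
 ┠──────┃0  [.]          ·   ┃.....................
 ┃>[-] a┃                │   ┃.....................
 ┃   [-]┃1               ·   ┃...^.................
 ┃     [┃                    ┃.....#...............
 ┃     [┃2   B               ┃.....##..............
 ┃     [┃                    ┃.....#...~@~~........
 ┃      ┃3       · ─ ·   L   ┃..........~......♣...
 ┃      ┃                    ┃.................♣♣..
 ┃      ┗━━━━━━━━━━━━━━━━━━━━┛...............♣♣♣♣..
 ┗━━━━━━━━━━━━━━━━━━━━━━┃......................♣♣..
                        ┃.......^..............♣...
                        ┃......^.^.................
                        ┗━━━━━━━━━━━━━━━━━━━━━━━━━━
                                                   


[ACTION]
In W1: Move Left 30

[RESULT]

                                                   
        ┏━━━━━━━━━━━━━━━━━━━━┓━━━━━━━━━━━━━━━━━━━━━
        ┃ CircuitBoard       ┃avigator             
 ┏━━━━━━┠────────────────────┨─────────────────────
 ┃ Check┃   0 1 2 3 4 5      ┃          ...........
 ┠──────┃0  [.]          ·   ┃          ...........
 ┃>[-] a┃                │   ┃          ...........
 ┃   [-]┃1               ·   ┃          .........^.
 ┃     [┃                    ┃          ...........
 ┃     [┃2   B               ┃          ...........
 ┃     [┃                    ┃          @..........
 ┃      ┃3       · ─ ·   L   ┃          ...........
 ┃      ┃                    ┃          ...........
 ┃      ┗━━━━━━━━━━━━━━━━━━━━┛          ...........
 ┗━━━━━━━━━━━━━━━━━━━━━━┃               ...........
                        ┃               ........^..
                        ┃               .......^.^.
                        ┗━━━━━━━━━━━━━━━━━━━━━━━━━━
                                                   


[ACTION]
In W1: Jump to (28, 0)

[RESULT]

                                                   
        ┏━━━━━━━━━━━━━━━━━━━━┓━━━━━━━━━━━━━━━━━━━━━
        ┃ CircuitBoard       ┃avigator             
 ┏━━━━━━┠────────────────────┨─────────────────────
 ┃ Check┃   0 1 2 3 4 5      ┃                     
 ┠──────┃0  [.]          ·   ┃                     
 ┃>[-] a┃                │   ┃                     
 ┃   [-]┃1               ·   ┃                     
 ┃     [┃                    ┃                     
 ┃     [┃2   B               ┃                     
 ┃     [┃                    ┃..........@...       
 ┃      ┃3       · ─ ·   L   ┃..............       
 ┃      ┃                    ┃..............       
 ┃      ┗━━━━━━━━━━━━━━━━━━━━┛..............       
 ┗━━━━━━━━━━━━━━━━━━━━━━┃...................       
                        ┃................♣..       
                        ┃...............♣♣♣.       
                        ┗━━━━━━━━━━━━━━━━━━━━━━━━━━
                                                   


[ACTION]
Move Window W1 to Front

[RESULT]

                                                   
        ┏━━━━━━━━━━━━━━━┏━━━━━━━━━━━━━━━━━━━━━━━━━━
        ┃ CircuitBoard  ┃ MapNavigator             
 ┏━━━━━━┠───────────────┠──────────────────────────
 ┃ Check┃   0 1 2 3 4 5 ┃                          
 ┠──────┃0  [.]         ┃                          
 ┃>[-] a┃               ┃                          
 ┃   [-]┃1              ┃                          
 ┃     [┃               ┃                          
 ┃     [┃2   B          ┃                          
 ┃     [┃               ┃...............@...       
 ┃      ┃3       · ─ ·  ┃...................       
 ┃      ┃               ┃...................       
 ┃      ┗━━━━━━━━━━━━━━━┃...................       
 ┗━━━━━━━━━━━━━━━━━━━━━━┃...................       
                        ┃................♣..       
                        ┃...............♣♣♣.       
                        ┗━━━━━━━━━━━━━━━━━━━━━━━━━━
                                                   


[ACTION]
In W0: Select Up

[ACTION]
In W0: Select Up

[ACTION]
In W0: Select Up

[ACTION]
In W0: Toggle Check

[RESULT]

                                                   
        ┏━━━━━━━━━━━━━━━┏━━━━━━━━━━━━━━━━━━━━━━━━━━
        ┃ CircuitBoard  ┃ MapNavigator             
 ┏━━━━━━┠───────────────┠──────────────────────────
 ┃ Check┃   0 1 2 3 4 5 ┃                          
 ┠──────┃0  [.]         ┃                          
 ┃>[x] a┃               ┃                          
 ┃   [x]┃1              ┃                          
 ┃     [┃               ┃                          
 ┃     [┃2   B          ┃                          
 ┃     [┃               ┃...............@...       
 ┃      ┃3       · ─ ·  ┃...................       
 ┃      ┃               ┃...................       
 ┃      ┗━━━━━━━━━━━━━━━┃...................       
 ┗━━━━━━━━━━━━━━━━━━━━━━┃...................       
                        ┃................♣..       
                        ┃...............♣♣♣.       
                        ┗━━━━━━━━━━━━━━━━━━━━━━━━━━
                                                   


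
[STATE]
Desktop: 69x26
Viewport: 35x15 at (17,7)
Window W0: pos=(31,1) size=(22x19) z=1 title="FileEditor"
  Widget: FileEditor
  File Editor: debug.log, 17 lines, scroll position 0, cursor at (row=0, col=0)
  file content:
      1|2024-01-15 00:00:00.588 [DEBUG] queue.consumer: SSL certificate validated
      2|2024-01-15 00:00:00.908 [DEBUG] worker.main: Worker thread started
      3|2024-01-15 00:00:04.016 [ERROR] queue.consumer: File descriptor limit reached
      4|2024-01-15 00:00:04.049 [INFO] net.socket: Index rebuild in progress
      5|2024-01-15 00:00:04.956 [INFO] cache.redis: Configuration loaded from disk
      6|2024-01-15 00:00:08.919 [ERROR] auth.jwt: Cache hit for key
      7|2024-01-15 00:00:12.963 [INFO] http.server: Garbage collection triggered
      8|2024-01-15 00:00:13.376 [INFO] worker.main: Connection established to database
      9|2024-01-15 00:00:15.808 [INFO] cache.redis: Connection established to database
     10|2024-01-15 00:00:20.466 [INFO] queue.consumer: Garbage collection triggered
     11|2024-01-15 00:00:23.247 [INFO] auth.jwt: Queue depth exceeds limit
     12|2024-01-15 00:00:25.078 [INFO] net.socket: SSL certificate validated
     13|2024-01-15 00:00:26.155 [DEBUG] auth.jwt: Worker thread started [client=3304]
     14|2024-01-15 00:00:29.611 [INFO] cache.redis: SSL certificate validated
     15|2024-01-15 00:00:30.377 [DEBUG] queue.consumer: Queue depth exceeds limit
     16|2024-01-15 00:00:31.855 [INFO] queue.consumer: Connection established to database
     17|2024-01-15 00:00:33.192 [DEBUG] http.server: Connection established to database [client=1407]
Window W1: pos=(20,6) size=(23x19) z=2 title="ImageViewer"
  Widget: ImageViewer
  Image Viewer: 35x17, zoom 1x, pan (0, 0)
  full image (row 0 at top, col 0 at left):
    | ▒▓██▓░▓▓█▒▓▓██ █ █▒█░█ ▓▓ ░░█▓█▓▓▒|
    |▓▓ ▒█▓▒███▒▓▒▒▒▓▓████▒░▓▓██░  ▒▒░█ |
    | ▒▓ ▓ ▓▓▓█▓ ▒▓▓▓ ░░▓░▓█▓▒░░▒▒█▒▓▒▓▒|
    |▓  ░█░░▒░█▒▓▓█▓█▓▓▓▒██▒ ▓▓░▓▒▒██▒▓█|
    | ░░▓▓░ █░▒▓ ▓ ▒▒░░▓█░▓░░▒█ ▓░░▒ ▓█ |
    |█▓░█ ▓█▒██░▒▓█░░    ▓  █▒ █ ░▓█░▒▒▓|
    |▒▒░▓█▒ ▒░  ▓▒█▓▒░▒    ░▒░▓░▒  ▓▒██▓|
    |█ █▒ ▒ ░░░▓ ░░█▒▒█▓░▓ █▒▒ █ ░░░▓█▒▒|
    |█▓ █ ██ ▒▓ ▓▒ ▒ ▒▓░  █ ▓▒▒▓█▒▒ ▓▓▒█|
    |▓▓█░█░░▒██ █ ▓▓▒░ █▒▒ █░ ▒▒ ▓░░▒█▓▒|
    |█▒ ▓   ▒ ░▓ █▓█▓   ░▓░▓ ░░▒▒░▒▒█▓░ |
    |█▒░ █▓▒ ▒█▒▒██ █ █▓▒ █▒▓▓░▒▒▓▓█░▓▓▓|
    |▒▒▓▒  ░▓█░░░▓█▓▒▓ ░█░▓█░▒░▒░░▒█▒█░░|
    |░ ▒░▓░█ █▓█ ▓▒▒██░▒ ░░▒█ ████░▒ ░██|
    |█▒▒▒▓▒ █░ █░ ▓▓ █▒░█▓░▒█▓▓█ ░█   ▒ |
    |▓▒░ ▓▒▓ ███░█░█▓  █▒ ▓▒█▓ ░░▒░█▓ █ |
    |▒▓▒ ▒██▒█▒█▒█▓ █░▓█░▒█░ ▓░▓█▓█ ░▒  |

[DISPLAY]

   ┃ ImageViewer         ┃00:00:04░
   ┠─────────────────────┨00:00:04░
   ┃ ▒▓██▓░▓▓█▒▓▓██ █ █▒█┃00:00:08░
   ┃▓▓ ▒█▓▒███▒▓▒▒▒▓▓████┃00:00:12░
   ┃ ▒▓ ▓ ▓▓▓█▓ ▒▓▓▓ ░░▓░┃00:00:13░
   ┃▓  ░█░░▒░█▒▓▓█▓█▓▓▓▒█┃00:00:15░
   ┃ ░░▓▓░ █░▒▓ ▓ ▒▒░░▓█░┃00:00:20░
   ┃█▓░█ ▓█▒██░▒▓█░░    ▓┃00:00:23░
   ┃▒▒░▓█▒ ▒░  ▓▒█▓▒░▒   ┃00:00:25░
   ┃█ █▒ ▒ ░░░▓ ░░█▒▒█▓░▓┃00:00:26░
   ┃█▓ █ ██ ▒▓ ▓▒ ▒ ▒▓░  ┃00:00:29░
   ┃▓▓█░█░░▒██ █ ▓▓▒░ █▒▒┃00:00:30▼
   ┃█▒ ▓   ▒ ░▓ █▓█▓   ░▓┃━━━━━━━━━
   ┃█▒░ █▓▒ ▒█▒▒██ █ █▓▒ ┃         
   ┃▒▒▓▒  ░▓█░░░▓█▓▒▓ ░█░┃         


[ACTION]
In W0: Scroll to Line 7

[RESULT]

   ┃ ImageViewer         ┃00:00:08░
   ┠─────────────────────┨00:00:12░
   ┃ ▒▓██▓░▓▓█▒▓▓██ █ █▒█┃00:00:13░
   ┃▓▓ ▒█▓▒███▒▓▒▒▒▓▓████┃00:00:15░
   ┃ ▒▓ ▓ ▓▓▓█▓ ▒▓▓▓ ░░▓░┃00:00:20░
   ┃▓  ░█░░▒░█▒▓▓█▓█▓▓▓▒█┃00:00:23░
   ┃ ░░▓▓░ █░▒▓ ▓ ▒▒░░▓█░┃00:00:25░
   ┃█▓░█ ▓█▒██░▒▓█░░    ▓┃00:00:26░
   ┃▒▒░▓█▒ ▒░  ▓▒█▓▒░▒   ┃00:00:29░
   ┃█ █▒ ▒ ░░░▓ ░░█▒▒█▓░▓┃00:00:30░
   ┃█▓ █ ██ ▒▓ ▓▒ ▒ ▒▓░  ┃00:00:31█
   ┃▓▓█░█░░▒██ █ ▓▓▒░ █▒▒┃00:00:33▼
   ┃█▒ ▓   ▒ ░▓ █▓█▓   ░▓┃━━━━━━━━━
   ┃█▒░ █▓▒ ▒█▒▒██ █ █▓▒ ┃         
   ┃▒▒▓▒  ░▓█░░░▓█▓▒▓ ░█░┃         


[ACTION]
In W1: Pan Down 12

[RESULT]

   ┃ ImageViewer         ┃00:00:08░
   ┠─────────────────────┨00:00:12░
   ┃▒▒▓▒  ░▓█░░░▓█▓▒▓ ░█░┃00:00:13░
   ┃░ ▒░▓░█ █▓█ ▓▒▒██░▒ ░┃00:00:15░
   ┃█▒▒▒▓▒ █░ █░ ▓▓ █▒░█▓┃00:00:20░
   ┃▓▒░ ▓▒▓ ███░█░█▓  █▒ ┃00:00:23░
   ┃▒▓▒ ▒██▒█▒█▒█▓ █░▓█░▒┃00:00:25░
   ┃                     ┃00:00:26░
   ┃                     ┃00:00:29░
   ┃                     ┃00:00:30░
   ┃                     ┃00:00:31█
   ┃                     ┃00:00:33▼
   ┃                     ┃━━━━━━━━━
   ┃                     ┃         
   ┃                     ┃         


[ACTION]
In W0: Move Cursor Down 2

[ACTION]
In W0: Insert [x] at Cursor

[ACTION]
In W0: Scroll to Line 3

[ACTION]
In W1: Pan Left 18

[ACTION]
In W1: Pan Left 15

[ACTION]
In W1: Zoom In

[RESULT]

   ┃ ImageViewer         ┃00:00:08░
   ┠─────────────────────┨00:00:12░
   ┃▒▒▒▒░░▓▓██▒▒  ▒▒░░   ┃00:00:13░
   ┃▒▒▒▒░░▓▓██▒▒  ▒▒░░   ┃00:00:15░
   ┃██  ██▒▒  ▒▒  ░░░░░░▓┃00:00:20░
   ┃██  ██▒▒  ▒▒  ░░░░░░▓┃00:00:23░
   ┃██▓▓  ██  ████  ▒▒▓▓ ┃00:00:25░
   ┃██▓▓  ██  ████  ▒▒▓▓ ┃00:00:26░
   ┃▓▓▓▓██░░██░░░░▒▒████ ┃00:00:29░
   ┃▓▓▓▓██░░██░░░░▒▒████ ┃00:00:30░
   ┃██▒▒  ▓▓      ▒▒  ░░▓┃00:00:31█
   ┃██▒▒  ▓▓      ▒▒  ░░▓┃00:00:33▼
   ┃██▒▒░░  ██▓▓▒▒  ▒▒██▒┃━━━━━━━━━
   ┃██▒▒░░  ██▓▓▒▒  ▒▒██▒┃         
   ┃▒▒▒▒▓▓▒▒    ░░▓▓██░░░┃         


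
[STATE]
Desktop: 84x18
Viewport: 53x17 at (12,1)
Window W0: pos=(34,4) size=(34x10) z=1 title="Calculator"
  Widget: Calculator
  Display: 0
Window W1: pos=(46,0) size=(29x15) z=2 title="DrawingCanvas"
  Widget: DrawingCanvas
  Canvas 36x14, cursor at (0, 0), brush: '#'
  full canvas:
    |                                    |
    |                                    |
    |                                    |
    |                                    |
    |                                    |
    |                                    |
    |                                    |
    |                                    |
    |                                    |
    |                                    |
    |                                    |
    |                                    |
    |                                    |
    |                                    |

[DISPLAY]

                                  ┃ DrawingCanvas    
                                  ┠──────────────────
                                  ┃+                 
                      ┏━━━━━━━━━━━┃                  
                      ┃ Calculator┃                  
                      ┠───────────┃                  
                      ┃           ┃                  
                      ┃┌───┬───┬──┃                  
                      ┃│ 7 │ 8 │ 9┃                  
                      ┃├───┼───┼──┃                  
                      ┃│ 4 │ 5 │ 6┃                  
                      ┃└───┴───┴──┃                  
                      ┗━━━━━━━━━━━┃                  
                                  ┗━━━━━━━━━━━━━━━━━━
                                                     
                                                     
                                                     


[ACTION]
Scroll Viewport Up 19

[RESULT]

                                  ┏━━━━━━━━━━━━━━━━━━
                                  ┃ DrawingCanvas    
                                  ┠──────────────────
                                  ┃+                 
                      ┏━━━━━━━━━━━┃                  
                      ┃ Calculator┃                  
                      ┠───────────┃                  
                      ┃           ┃                  
                      ┃┌───┬───┬──┃                  
                      ┃│ 7 │ 8 │ 9┃                  
                      ┃├───┼───┼──┃                  
                      ┃│ 4 │ 5 │ 6┃                  
                      ┃└───┴───┴──┃                  
                      ┗━━━━━━━━━━━┃                  
                                  ┗━━━━━━━━━━━━━━━━━━
                                                     
                                                     


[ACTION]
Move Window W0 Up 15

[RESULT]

                      ┏━━━━━━━━━━━┏━━━━━━━━━━━━━━━━━━
                      ┃ Calculator┃ DrawingCanvas    
                      ┠───────────┠──────────────────
                      ┃           ┃+                 
                      ┃┌───┬───┬──┃                  
                      ┃│ 7 │ 8 │ 9┃                  
                      ┃├───┼───┼──┃                  
                      ┃│ 4 │ 5 │ 6┃                  
                      ┃└───┴───┴──┃                  
                      ┗━━━━━━━━━━━┃                  
                                  ┃                  
                                  ┃                  
                                  ┃                  
                                  ┃                  
                                  ┗━━━━━━━━━━━━━━━━━━
                                                     
                                                     


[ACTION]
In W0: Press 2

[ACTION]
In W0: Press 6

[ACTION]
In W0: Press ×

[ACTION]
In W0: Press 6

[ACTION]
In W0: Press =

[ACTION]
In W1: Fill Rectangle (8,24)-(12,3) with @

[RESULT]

                      ┏━━━━━━━━━━━┏━━━━━━━━━━━━━━━━━━
                      ┃ Calculator┃ DrawingCanvas    
                      ┠───────────┠──────────────────
                      ┃           ┃+                 
                      ┃┌───┬───┬──┃                  
                      ┃│ 7 │ 8 │ 9┃                  
                      ┃├───┼───┼──┃                  
                      ┃│ 4 │ 5 │ 6┃                  
                      ┃└───┴───┴──┃                  
                      ┗━━━━━━━━━━━┃                  
                                  ┃                  
                                  ┃   @@@@@@@@@@@@@@@
                                  ┃   @@@@@@@@@@@@@@@
                                  ┃   @@@@@@@@@@@@@@@
                                  ┗━━━━━━━━━━━━━━━━━━
                                                     
                                                     


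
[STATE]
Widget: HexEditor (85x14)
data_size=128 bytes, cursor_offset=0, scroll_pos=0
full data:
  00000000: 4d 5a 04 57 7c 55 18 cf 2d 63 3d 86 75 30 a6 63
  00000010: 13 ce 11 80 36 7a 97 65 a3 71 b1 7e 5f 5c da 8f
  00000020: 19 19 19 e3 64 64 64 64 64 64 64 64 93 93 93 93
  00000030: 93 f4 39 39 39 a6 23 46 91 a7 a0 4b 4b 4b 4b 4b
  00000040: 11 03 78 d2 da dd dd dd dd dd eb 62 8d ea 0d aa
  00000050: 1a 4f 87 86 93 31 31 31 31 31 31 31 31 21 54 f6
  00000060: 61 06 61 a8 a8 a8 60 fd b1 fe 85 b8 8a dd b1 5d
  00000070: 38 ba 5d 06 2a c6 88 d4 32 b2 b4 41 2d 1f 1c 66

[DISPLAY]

00000000  4D 5a 04 57 7c 55 18 cf  2d 63 3d 86 75 30 a6 63  |MZ.W|U..-c=.u0.c|       
00000010  13 ce 11 80 36 7a 97 65  a3 71 b1 7e 5f 5c da 8f  |....6z.e.q.~_\..|       
00000020  19 19 19 e3 64 64 64 64  64 64 64 64 93 93 93 93  |....dddddddd....|       
00000030  93 f4 39 39 39 a6 23 46  91 a7 a0 4b 4b 4b 4b 4b  |..999.#F...KKKKK|       
00000040  11 03 78 d2 da dd dd dd  dd dd eb 62 8d ea 0d aa  |..x........b....|       
00000050  1a 4f 87 86 93 31 31 31  31 31 31 31 31 21 54 f6  |.O...11111111!T.|       
00000060  61 06 61 a8 a8 a8 60 fd  b1 fe 85 b8 8a dd b1 5d  |a.a...`........]|       
00000070  38 ba 5d 06 2a c6 88 d4  32 b2 b4 41 2d 1f 1c 66  |8.].*...2..A-..f|       
                                                                                     
                                                                                     
                                                                                     
                                                                                     
                                                                                     
                                                                                     


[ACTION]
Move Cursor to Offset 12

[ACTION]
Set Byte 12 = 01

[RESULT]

00000000  4d 5a 04 57 7c 55 18 cf  2d 63 3d 86 01 30 a6 63  |MZ.W|U..-c=..0.c|       
00000010  13 ce 11 80 36 7a 97 65  a3 71 b1 7e 5f 5c da 8f  |....6z.e.q.~_\..|       
00000020  19 19 19 e3 64 64 64 64  64 64 64 64 93 93 93 93  |....dddddddd....|       
00000030  93 f4 39 39 39 a6 23 46  91 a7 a0 4b 4b 4b 4b 4b  |..999.#F...KKKKK|       
00000040  11 03 78 d2 da dd dd dd  dd dd eb 62 8d ea 0d aa  |..x........b....|       
00000050  1a 4f 87 86 93 31 31 31  31 31 31 31 31 21 54 f6  |.O...11111111!T.|       
00000060  61 06 61 a8 a8 a8 60 fd  b1 fe 85 b8 8a dd b1 5d  |a.a...`........]|       
00000070  38 ba 5d 06 2a c6 88 d4  32 b2 b4 41 2d 1f 1c 66  |8.].*...2..A-..f|       
                                                                                     
                                                                                     
                                                                                     
                                                                                     
                                                                                     
                                                                                     


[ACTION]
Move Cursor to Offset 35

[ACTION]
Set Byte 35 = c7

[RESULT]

00000000  4d 5a 04 57 7c 55 18 cf  2d 63 3d 86 01 30 a6 63  |MZ.W|U..-c=..0.c|       
00000010  13 ce 11 80 36 7a 97 65  a3 71 b1 7e 5f 5c da 8f  |....6z.e.q.~_\..|       
00000020  19 19 19 C7 64 64 64 64  64 64 64 64 93 93 93 93  |....dddddddd....|       
00000030  93 f4 39 39 39 a6 23 46  91 a7 a0 4b 4b 4b 4b 4b  |..999.#F...KKKKK|       
00000040  11 03 78 d2 da dd dd dd  dd dd eb 62 8d ea 0d aa  |..x........b....|       
00000050  1a 4f 87 86 93 31 31 31  31 31 31 31 31 21 54 f6  |.O...11111111!T.|       
00000060  61 06 61 a8 a8 a8 60 fd  b1 fe 85 b8 8a dd b1 5d  |a.a...`........]|       
00000070  38 ba 5d 06 2a c6 88 d4  32 b2 b4 41 2d 1f 1c 66  |8.].*...2..A-..f|       
                                                                                     
                                                                                     
                                                                                     
                                                                                     
                                                                                     
                                                                                     


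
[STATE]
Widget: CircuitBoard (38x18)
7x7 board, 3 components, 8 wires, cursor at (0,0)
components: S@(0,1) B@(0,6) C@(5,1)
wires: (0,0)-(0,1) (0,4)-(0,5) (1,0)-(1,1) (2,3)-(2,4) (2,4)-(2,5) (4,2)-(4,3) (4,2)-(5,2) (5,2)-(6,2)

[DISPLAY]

   0 1 2 3 4 5 6                      
0  [.]─ S           · ─ ·   B         
                                      
1   · ─ ·                             
                                      
2               · ─ · ─ ·             
                                      
3                                     
                                      
4           · ─ ·                     
            │                         
5       C   ·                         
            │                         
6           ·                         
Cursor: (0,0)                         
                                      
                                      
                                      


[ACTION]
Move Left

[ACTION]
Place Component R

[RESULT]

   0 1 2 3 4 5 6                      
0  [R]─ S           · ─ ·   B         
                                      
1   · ─ ·                             
                                      
2               · ─ · ─ ·             
                                      
3                                     
                                      
4           · ─ ·                     
            │                         
5       C   ·                         
            │                         
6           ·                         
Cursor: (0,0)                         
                                      
                                      
                                      


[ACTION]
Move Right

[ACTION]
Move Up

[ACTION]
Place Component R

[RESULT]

   0 1 2 3 4 5 6                      
0   R ─[R]          · ─ ·   B         
                                      
1   · ─ ·                             
                                      
2               · ─ · ─ ·             
                                      
3                                     
                                      
4           · ─ ·                     
            │                         
5       C   ·                         
            │                         
6           ·                         
Cursor: (0,1)                         
                                      
                                      
                                      


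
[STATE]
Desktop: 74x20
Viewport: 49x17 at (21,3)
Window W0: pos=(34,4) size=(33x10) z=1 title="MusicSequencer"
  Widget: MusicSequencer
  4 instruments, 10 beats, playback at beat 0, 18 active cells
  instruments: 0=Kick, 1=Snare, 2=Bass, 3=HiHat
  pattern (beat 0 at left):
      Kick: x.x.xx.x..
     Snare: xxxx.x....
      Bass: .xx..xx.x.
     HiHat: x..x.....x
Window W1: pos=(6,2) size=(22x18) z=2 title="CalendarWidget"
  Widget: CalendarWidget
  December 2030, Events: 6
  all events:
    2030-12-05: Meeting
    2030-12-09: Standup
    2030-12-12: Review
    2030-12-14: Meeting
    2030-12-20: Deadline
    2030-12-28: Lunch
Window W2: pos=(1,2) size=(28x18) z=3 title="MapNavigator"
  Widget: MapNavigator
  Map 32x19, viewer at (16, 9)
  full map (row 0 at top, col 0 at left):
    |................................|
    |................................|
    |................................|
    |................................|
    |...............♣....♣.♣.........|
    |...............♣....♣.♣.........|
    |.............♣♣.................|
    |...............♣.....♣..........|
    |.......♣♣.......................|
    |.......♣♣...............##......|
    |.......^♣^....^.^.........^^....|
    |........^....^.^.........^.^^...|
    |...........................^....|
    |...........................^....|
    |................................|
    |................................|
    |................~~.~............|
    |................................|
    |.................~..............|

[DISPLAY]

       ┃                                         
───────┨     ┏━━━━━━━━━━━━━━━━━━━━━━━━━━━━━━━┓   
.......┃     ┃ MusicSequencer                ┃   
.......┃     ┠───────────────────────────────┨   
♣......┃     ┃      ▼123456789               ┃   
♣......┃     ┃  Kick█·█·██·█··               ┃   
.......┃     ┃ Snare████·█····               ┃   
.......┃     ┃  Bass·██··██·█·               ┃   
.......┃     ┃ HiHat█··█·····█               ┃   
..##...┃     ┃                               ┃   
....^^.┃     ┗━━━━━━━━━━━━━━━━━━━━━━━━━━━━━━━┛   
...^.^^┃                                         
.....^.┃                                         
.....^.┃                                         
.......┃                                         
.......┃                                         
━━━━━━━┛                                         


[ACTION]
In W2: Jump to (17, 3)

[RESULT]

       ┃                                         
───────┨     ┏━━━━━━━━━━━━━━━━━━━━━━━━━━━━━━━┓   
       ┃     ┃ MusicSequencer                ┃   
       ┃     ┠───────────────────────────────┨   
       ┃     ┃      ▼123456789               ┃   
       ┃     ┃  Kick█·█·██·█··               ┃   
.......┃     ┃ Snare████·█····               ┃   
.......┃     ┃  Bass·██··██·█·               ┃   
.......┃     ┃ HiHat█··█·····█               ┃   
.......┃     ┃                               ┃   
.......┃     ┗━━━━━━━━━━━━━━━━━━━━━━━━━━━━━━━┛   
.......┃                                         
.......┃                                         
.......┃                                         
.......┃                                         
.##....┃                                         
━━━━━━━┛                                         


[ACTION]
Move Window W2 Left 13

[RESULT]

      ┃                                          
──────┨      ┏━━━━━━━━━━━━━━━━━━━━━━━━━━━━━━━┓   
      ┃      ┃ MusicSequencer                ┃   
      ┃      ┠───────────────────────────────┨   
      ┃      ┃      ▼123456789               ┃   
      ┃      ┃  Kick█·█·██·█··               ┃   
......┃      ┃ Snare████·█····               ┃   
......┃      ┃  Bass·██··██·█·               ┃   
......┃      ┃ HiHat█··█·····█               ┃   
......┃      ┃                               ┃   
......┃      ┗━━━━━━━━━━━━━━━━━━━━━━━━━━━━━━━┛   
......┃                                          
......┃                                          
......┃                                          
......┃                                          
##....┃                                          
━━━━━━┛                                          


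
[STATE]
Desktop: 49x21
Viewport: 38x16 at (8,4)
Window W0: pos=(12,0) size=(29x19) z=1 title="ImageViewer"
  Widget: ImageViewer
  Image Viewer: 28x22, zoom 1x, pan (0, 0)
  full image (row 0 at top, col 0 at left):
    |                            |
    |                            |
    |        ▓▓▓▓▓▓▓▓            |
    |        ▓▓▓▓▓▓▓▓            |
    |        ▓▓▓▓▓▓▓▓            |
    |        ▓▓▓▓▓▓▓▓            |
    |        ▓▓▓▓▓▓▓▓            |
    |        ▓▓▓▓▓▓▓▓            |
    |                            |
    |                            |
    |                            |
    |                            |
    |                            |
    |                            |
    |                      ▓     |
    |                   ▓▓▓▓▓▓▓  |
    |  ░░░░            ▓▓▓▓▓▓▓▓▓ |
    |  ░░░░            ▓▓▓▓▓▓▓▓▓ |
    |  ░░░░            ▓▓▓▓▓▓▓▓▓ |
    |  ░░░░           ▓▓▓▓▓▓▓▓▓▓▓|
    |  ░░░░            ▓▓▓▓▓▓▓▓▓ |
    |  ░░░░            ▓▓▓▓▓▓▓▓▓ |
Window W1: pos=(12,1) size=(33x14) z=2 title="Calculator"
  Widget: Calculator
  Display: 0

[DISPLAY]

    ┃                              0┃ 
    ┃┌───┬───┬───┬───┐              ┃ 
    ┃│ 7 │ 8 │ 9 │ ÷ │              ┃ 
    ┃├───┼───┼───┼───┤              ┃ 
    ┃│ 4 │ 5 │ 6 │ × │              ┃ 
    ┃├───┼───┼───┼───┤              ┃ 
    ┃│ 1 │ 2 │ 3 │ - │              ┃ 
    ┃├───┼───┼───┼───┤              ┃ 
    ┃│ 0 │ . │ = │ + │              ┃ 
    ┃└───┴───┴───┴───┘              ┃ 
    ┗━━━━━━━━━━━━━━━━━━━━━━━━━━━━━━━┛ 
    ┃                           ┃     
    ┃                           ┃     
    ┃                      ▓    ┃     
    ┗━━━━━━━━━━━━━━━━━━━━━━━━━━━┛     
                                      


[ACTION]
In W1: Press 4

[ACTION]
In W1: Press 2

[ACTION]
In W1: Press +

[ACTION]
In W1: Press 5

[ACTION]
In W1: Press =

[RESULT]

    ┃                             47┃ 
    ┃┌───┬───┬───┬───┐              ┃ 
    ┃│ 7 │ 8 │ 9 │ ÷ │              ┃ 
    ┃├───┼───┼───┼───┤              ┃ 
    ┃│ 4 │ 5 │ 6 │ × │              ┃ 
    ┃├───┼───┼───┼───┤              ┃ 
    ┃│ 1 │ 2 │ 3 │ - │              ┃ 
    ┃├───┼───┼───┼───┤              ┃ 
    ┃│ 0 │ . │ = │ + │              ┃ 
    ┃└───┴───┴───┴───┘              ┃ 
    ┗━━━━━━━━━━━━━━━━━━━━━━━━━━━━━━━┛ 
    ┃                           ┃     
    ┃                           ┃     
    ┃                      ▓    ┃     
    ┗━━━━━━━━━━━━━━━━━━━━━━━━━━━┛     
                                      


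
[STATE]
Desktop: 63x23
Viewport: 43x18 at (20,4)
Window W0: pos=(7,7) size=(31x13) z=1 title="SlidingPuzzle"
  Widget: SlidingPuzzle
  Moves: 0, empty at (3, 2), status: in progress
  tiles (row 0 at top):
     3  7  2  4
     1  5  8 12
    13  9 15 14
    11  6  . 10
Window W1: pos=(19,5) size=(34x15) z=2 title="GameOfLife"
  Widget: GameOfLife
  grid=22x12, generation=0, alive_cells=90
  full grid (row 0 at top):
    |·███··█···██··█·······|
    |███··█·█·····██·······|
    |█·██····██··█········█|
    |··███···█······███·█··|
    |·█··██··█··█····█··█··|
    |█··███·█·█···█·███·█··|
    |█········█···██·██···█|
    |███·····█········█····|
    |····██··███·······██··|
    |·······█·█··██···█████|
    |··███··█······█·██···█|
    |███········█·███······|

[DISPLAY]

                                           
━━━━━━━━━━━━━━━━━━━━━━━━━━━━━━━━┓          
 GameOfLife                     ┃          
────────────────────────────────┨          
Gen: 0                          ┃          
███··█·█·····██·······          ┃          
█·██····██··█········█          ┃          
··███···█······███·█··          ┃          
·█··██··█··█····█··█··          ┃          
█··███·█·█···█·███·█··          ┃          
█········█···██·██···█          ┃          
███·····█········█····          ┃          
····██··███·······██··          ┃          
·······█·█··██···█████          ┃          
··███··█······█·██···█          ┃          
━━━━━━━━━━━━━━━━━━━━━━━━━━━━━━━━┛          
                                           
                                           


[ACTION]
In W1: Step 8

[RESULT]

                                           
━━━━━━━━━━━━━━━━━━━━━━━━━━━━━━━━┓          
 GameOfLife                     ┃          
────────────────────────────────┨          
Gen: 8                          ┃          
···█···█··············          ┃          
······███··█··········          ┃          
████····██·██·········          ┃          
█·███···█··██████·····          ┃          
·███····█·····██·█····          ┃          
·██···██·······█·██···          ┃          
·█····██·····████·····          ┃          
··██········█··█·██···          ┃          
·█·█········████·██···          ┃          
·██············██·█···          ┃          
━━━━━━━━━━━━━━━━━━━━━━━━━━━━━━━━┛          
                                           
                                           


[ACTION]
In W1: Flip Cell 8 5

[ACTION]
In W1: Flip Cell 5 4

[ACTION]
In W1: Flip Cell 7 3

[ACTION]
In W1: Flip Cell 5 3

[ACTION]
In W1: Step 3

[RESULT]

                                           
━━━━━━━━━━━━━━━━━━━━━━━━━━━━━━━━┓          
 GameOfLife                     ┃          
────────────────────────────────┨          
Gen: 11                         ┃          
·····█·····█··········          ┃          
············█·········          ┃          
██·█···█····█··█······          ┃          
······█████····█·█····          ┃          
····█···█·█··█·█··█···          ┃          
···██··██·······█··█··          ┃          
·······█···█·····██···          ┃          
···██······█·····█·█··          ┃          
···██······█··█···██··          ┃          
██·██·······█·███··█··          ┃          
━━━━━━━━━━━━━━━━━━━━━━━━━━━━━━━━┛          
                                           
                                           
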